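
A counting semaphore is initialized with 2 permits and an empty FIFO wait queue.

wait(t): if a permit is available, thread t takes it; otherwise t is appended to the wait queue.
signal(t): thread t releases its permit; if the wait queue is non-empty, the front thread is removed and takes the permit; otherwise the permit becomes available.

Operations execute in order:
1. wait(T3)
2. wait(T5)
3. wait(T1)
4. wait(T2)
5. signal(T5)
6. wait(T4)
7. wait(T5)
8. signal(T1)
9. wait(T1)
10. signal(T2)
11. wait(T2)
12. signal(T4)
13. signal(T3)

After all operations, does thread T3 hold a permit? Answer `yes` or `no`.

Answer: no

Derivation:
Step 1: wait(T3) -> count=1 queue=[] holders={T3}
Step 2: wait(T5) -> count=0 queue=[] holders={T3,T5}
Step 3: wait(T1) -> count=0 queue=[T1] holders={T3,T5}
Step 4: wait(T2) -> count=0 queue=[T1,T2] holders={T3,T5}
Step 5: signal(T5) -> count=0 queue=[T2] holders={T1,T3}
Step 6: wait(T4) -> count=0 queue=[T2,T4] holders={T1,T3}
Step 7: wait(T5) -> count=0 queue=[T2,T4,T5] holders={T1,T3}
Step 8: signal(T1) -> count=0 queue=[T4,T5] holders={T2,T3}
Step 9: wait(T1) -> count=0 queue=[T4,T5,T1] holders={T2,T3}
Step 10: signal(T2) -> count=0 queue=[T5,T1] holders={T3,T4}
Step 11: wait(T2) -> count=0 queue=[T5,T1,T2] holders={T3,T4}
Step 12: signal(T4) -> count=0 queue=[T1,T2] holders={T3,T5}
Step 13: signal(T3) -> count=0 queue=[T2] holders={T1,T5}
Final holders: {T1,T5} -> T3 not in holders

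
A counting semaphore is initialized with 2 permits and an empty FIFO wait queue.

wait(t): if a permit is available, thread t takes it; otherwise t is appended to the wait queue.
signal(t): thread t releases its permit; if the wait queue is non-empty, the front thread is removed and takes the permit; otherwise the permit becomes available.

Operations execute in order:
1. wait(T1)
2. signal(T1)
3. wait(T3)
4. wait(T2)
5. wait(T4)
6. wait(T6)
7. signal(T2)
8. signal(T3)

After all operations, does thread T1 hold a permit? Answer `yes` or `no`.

Answer: no

Derivation:
Step 1: wait(T1) -> count=1 queue=[] holders={T1}
Step 2: signal(T1) -> count=2 queue=[] holders={none}
Step 3: wait(T3) -> count=1 queue=[] holders={T3}
Step 4: wait(T2) -> count=0 queue=[] holders={T2,T3}
Step 5: wait(T4) -> count=0 queue=[T4] holders={T2,T3}
Step 6: wait(T6) -> count=0 queue=[T4,T6] holders={T2,T3}
Step 7: signal(T2) -> count=0 queue=[T6] holders={T3,T4}
Step 8: signal(T3) -> count=0 queue=[] holders={T4,T6}
Final holders: {T4,T6} -> T1 not in holders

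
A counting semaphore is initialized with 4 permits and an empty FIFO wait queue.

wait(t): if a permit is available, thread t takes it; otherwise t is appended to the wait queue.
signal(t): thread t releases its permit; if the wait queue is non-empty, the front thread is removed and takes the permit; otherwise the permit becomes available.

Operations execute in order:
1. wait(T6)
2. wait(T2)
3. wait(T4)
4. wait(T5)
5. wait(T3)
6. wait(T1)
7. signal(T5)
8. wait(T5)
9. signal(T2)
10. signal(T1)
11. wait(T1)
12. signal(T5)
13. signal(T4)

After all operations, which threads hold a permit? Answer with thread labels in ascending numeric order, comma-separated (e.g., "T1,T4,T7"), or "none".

Answer: T1,T3,T6

Derivation:
Step 1: wait(T6) -> count=3 queue=[] holders={T6}
Step 2: wait(T2) -> count=2 queue=[] holders={T2,T6}
Step 3: wait(T4) -> count=1 queue=[] holders={T2,T4,T6}
Step 4: wait(T5) -> count=0 queue=[] holders={T2,T4,T5,T6}
Step 5: wait(T3) -> count=0 queue=[T3] holders={T2,T4,T5,T6}
Step 6: wait(T1) -> count=0 queue=[T3,T1] holders={T2,T4,T5,T6}
Step 7: signal(T5) -> count=0 queue=[T1] holders={T2,T3,T4,T6}
Step 8: wait(T5) -> count=0 queue=[T1,T5] holders={T2,T3,T4,T6}
Step 9: signal(T2) -> count=0 queue=[T5] holders={T1,T3,T4,T6}
Step 10: signal(T1) -> count=0 queue=[] holders={T3,T4,T5,T6}
Step 11: wait(T1) -> count=0 queue=[T1] holders={T3,T4,T5,T6}
Step 12: signal(T5) -> count=0 queue=[] holders={T1,T3,T4,T6}
Step 13: signal(T4) -> count=1 queue=[] holders={T1,T3,T6}
Final holders: T1,T3,T6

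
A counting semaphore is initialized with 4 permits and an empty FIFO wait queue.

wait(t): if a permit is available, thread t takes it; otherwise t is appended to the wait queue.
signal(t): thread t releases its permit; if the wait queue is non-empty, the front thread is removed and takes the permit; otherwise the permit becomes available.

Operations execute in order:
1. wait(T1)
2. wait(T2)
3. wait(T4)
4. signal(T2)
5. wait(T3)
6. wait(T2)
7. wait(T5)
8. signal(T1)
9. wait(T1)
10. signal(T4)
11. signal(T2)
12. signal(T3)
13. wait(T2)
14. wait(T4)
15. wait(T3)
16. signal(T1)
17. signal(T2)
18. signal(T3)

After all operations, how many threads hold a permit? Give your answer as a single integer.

Step 1: wait(T1) -> count=3 queue=[] holders={T1}
Step 2: wait(T2) -> count=2 queue=[] holders={T1,T2}
Step 3: wait(T4) -> count=1 queue=[] holders={T1,T2,T4}
Step 4: signal(T2) -> count=2 queue=[] holders={T1,T4}
Step 5: wait(T3) -> count=1 queue=[] holders={T1,T3,T4}
Step 6: wait(T2) -> count=0 queue=[] holders={T1,T2,T3,T4}
Step 7: wait(T5) -> count=0 queue=[T5] holders={T1,T2,T3,T4}
Step 8: signal(T1) -> count=0 queue=[] holders={T2,T3,T4,T5}
Step 9: wait(T1) -> count=0 queue=[T1] holders={T2,T3,T4,T5}
Step 10: signal(T4) -> count=0 queue=[] holders={T1,T2,T3,T5}
Step 11: signal(T2) -> count=1 queue=[] holders={T1,T3,T5}
Step 12: signal(T3) -> count=2 queue=[] holders={T1,T5}
Step 13: wait(T2) -> count=1 queue=[] holders={T1,T2,T5}
Step 14: wait(T4) -> count=0 queue=[] holders={T1,T2,T4,T5}
Step 15: wait(T3) -> count=0 queue=[T3] holders={T1,T2,T4,T5}
Step 16: signal(T1) -> count=0 queue=[] holders={T2,T3,T4,T5}
Step 17: signal(T2) -> count=1 queue=[] holders={T3,T4,T5}
Step 18: signal(T3) -> count=2 queue=[] holders={T4,T5}
Final holders: {T4,T5} -> 2 thread(s)

Answer: 2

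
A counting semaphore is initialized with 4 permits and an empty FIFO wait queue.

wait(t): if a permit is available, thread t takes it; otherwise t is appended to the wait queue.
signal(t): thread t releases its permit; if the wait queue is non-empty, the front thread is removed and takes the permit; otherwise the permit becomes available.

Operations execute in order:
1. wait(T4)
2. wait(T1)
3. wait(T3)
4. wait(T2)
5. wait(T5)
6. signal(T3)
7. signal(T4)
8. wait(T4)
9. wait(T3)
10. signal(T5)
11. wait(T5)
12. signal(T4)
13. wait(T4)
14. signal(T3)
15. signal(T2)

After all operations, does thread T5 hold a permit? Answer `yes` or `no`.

Answer: yes

Derivation:
Step 1: wait(T4) -> count=3 queue=[] holders={T4}
Step 2: wait(T1) -> count=2 queue=[] holders={T1,T4}
Step 3: wait(T3) -> count=1 queue=[] holders={T1,T3,T4}
Step 4: wait(T2) -> count=0 queue=[] holders={T1,T2,T3,T4}
Step 5: wait(T5) -> count=0 queue=[T5] holders={T1,T2,T3,T4}
Step 6: signal(T3) -> count=0 queue=[] holders={T1,T2,T4,T5}
Step 7: signal(T4) -> count=1 queue=[] holders={T1,T2,T5}
Step 8: wait(T4) -> count=0 queue=[] holders={T1,T2,T4,T5}
Step 9: wait(T3) -> count=0 queue=[T3] holders={T1,T2,T4,T5}
Step 10: signal(T5) -> count=0 queue=[] holders={T1,T2,T3,T4}
Step 11: wait(T5) -> count=0 queue=[T5] holders={T1,T2,T3,T4}
Step 12: signal(T4) -> count=0 queue=[] holders={T1,T2,T3,T5}
Step 13: wait(T4) -> count=0 queue=[T4] holders={T1,T2,T3,T5}
Step 14: signal(T3) -> count=0 queue=[] holders={T1,T2,T4,T5}
Step 15: signal(T2) -> count=1 queue=[] holders={T1,T4,T5}
Final holders: {T1,T4,T5} -> T5 in holders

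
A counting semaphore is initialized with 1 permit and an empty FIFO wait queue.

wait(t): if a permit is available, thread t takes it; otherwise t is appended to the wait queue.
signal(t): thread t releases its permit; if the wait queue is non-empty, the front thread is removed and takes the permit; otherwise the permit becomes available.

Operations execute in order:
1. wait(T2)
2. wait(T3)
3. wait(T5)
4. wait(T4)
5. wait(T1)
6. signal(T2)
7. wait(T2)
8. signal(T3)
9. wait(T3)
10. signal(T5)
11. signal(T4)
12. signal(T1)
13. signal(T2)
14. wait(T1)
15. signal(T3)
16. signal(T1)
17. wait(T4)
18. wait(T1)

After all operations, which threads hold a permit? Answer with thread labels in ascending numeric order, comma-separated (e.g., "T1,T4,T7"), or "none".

Answer: T4

Derivation:
Step 1: wait(T2) -> count=0 queue=[] holders={T2}
Step 2: wait(T3) -> count=0 queue=[T3] holders={T2}
Step 3: wait(T5) -> count=0 queue=[T3,T5] holders={T2}
Step 4: wait(T4) -> count=0 queue=[T3,T5,T4] holders={T2}
Step 5: wait(T1) -> count=0 queue=[T3,T5,T4,T1] holders={T2}
Step 6: signal(T2) -> count=0 queue=[T5,T4,T1] holders={T3}
Step 7: wait(T2) -> count=0 queue=[T5,T4,T1,T2] holders={T3}
Step 8: signal(T3) -> count=0 queue=[T4,T1,T2] holders={T5}
Step 9: wait(T3) -> count=0 queue=[T4,T1,T2,T3] holders={T5}
Step 10: signal(T5) -> count=0 queue=[T1,T2,T3] holders={T4}
Step 11: signal(T4) -> count=0 queue=[T2,T3] holders={T1}
Step 12: signal(T1) -> count=0 queue=[T3] holders={T2}
Step 13: signal(T2) -> count=0 queue=[] holders={T3}
Step 14: wait(T1) -> count=0 queue=[T1] holders={T3}
Step 15: signal(T3) -> count=0 queue=[] holders={T1}
Step 16: signal(T1) -> count=1 queue=[] holders={none}
Step 17: wait(T4) -> count=0 queue=[] holders={T4}
Step 18: wait(T1) -> count=0 queue=[T1] holders={T4}
Final holders: T4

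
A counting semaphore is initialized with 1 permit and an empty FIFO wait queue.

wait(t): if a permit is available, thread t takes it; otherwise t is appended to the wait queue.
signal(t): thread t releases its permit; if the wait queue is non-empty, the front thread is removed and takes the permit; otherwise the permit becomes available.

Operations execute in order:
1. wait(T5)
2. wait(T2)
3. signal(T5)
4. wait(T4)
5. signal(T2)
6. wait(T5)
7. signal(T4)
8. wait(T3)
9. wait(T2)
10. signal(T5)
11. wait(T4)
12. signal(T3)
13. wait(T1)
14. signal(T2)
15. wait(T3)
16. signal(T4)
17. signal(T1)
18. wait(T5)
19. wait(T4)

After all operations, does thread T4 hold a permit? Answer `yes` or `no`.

Step 1: wait(T5) -> count=0 queue=[] holders={T5}
Step 2: wait(T2) -> count=0 queue=[T2] holders={T5}
Step 3: signal(T5) -> count=0 queue=[] holders={T2}
Step 4: wait(T4) -> count=0 queue=[T4] holders={T2}
Step 5: signal(T2) -> count=0 queue=[] holders={T4}
Step 6: wait(T5) -> count=0 queue=[T5] holders={T4}
Step 7: signal(T4) -> count=0 queue=[] holders={T5}
Step 8: wait(T3) -> count=0 queue=[T3] holders={T5}
Step 9: wait(T2) -> count=0 queue=[T3,T2] holders={T5}
Step 10: signal(T5) -> count=0 queue=[T2] holders={T3}
Step 11: wait(T4) -> count=0 queue=[T2,T4] holders={T3}
Step 12: signal(T3) -> count=0 queue=[T4] holders={T2}
Step 13: wait(T1) -> count=0 queue=[T4,T1] holders={T2}
Step 14: signal(T2) -> count=0 queue=[T1] holders={T4}
Step 15: wait(T3) -> count=0 queue=[T1,T3] holders={T4}
Step 16: signal(T4) -> count=0 queue=[T3] holders={T1}
Step 17: signal(T1) -> count=0 queue=[] holders={T3}
Step 18: wait(T5) -> count=0 queue=[T5] holders={T3}
Step 19: wait(T4) -> count=0 queue=[T5,T4] holders={T3}
Final holders: {T3} -> T4 not in holders

Answer: no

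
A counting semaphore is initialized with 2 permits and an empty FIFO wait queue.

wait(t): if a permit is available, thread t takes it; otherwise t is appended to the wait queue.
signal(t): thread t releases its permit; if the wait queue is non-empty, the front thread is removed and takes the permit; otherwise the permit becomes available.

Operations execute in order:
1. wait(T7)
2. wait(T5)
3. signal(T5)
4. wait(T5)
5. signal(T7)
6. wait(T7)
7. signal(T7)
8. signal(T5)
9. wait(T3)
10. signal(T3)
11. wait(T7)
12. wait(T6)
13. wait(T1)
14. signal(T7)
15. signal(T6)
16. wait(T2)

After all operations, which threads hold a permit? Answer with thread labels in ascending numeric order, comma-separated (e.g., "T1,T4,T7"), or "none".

Answer: T1,T2

Derivation:
Step 1: wait(T7) -> count=1 queue=[] holders={T7}
Step 2: wait(T5) -> count=0 queue=[] holders={T5,T7}
Step 3: signal(T5) -> count=1 queue=[] holders={T7}
Step 4: wait(T5) -> count=0 queue=[] holders={T5,T7}
Step 5: signal(T7) -> count=1 queue=[] holders={T5}
Step 6: wait(T7) -> count=0 queue=[] holders={T5,T7}
Step 7: signal(T7) -> count=1 queue=[] holders={T5}
Step 8: signal(T5) -> count=2 queue=[] holders={none}
Step 9: wait(T3) -> count=1 queue=[] holders={T3}
Step 10: signal(T3) -> count=2 queue=[] holders={none}
Step 11: wait(T7) -> count=1 queue=[] holders={T7}
Step 12: wait(T6) -> count=0 queue=[] holders={T6,T7}
Step 13: wait(T1) -> count=0 queue=[T1] holders={T6,T7}
Step 14: signal(T7) -> count=0 queue=[] holders={T1,T6}
Step 15: signal(T6) -> count=1 queue=[] holders={T1}
Step 16: wait(T2) -> count=0 queue=[] holders={T1,T2}
Final holders: T1,T2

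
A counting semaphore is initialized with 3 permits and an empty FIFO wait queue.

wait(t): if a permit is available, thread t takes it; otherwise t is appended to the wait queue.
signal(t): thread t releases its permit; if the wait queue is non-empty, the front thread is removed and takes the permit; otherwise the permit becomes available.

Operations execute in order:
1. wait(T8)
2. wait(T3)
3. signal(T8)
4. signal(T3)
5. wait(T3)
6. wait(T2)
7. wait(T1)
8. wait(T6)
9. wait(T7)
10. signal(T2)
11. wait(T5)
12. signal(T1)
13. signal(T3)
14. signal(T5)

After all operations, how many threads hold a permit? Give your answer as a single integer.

Step 1: wait(T8) -> count=2 queue=[] holders={T8}
Step 2: wait(T3) -> count=1 queue=[] holders={T3,T8}
Step 3: signal(T8) -> count=2 queue=[] holders={T3}
Step 4: signal(T3) -> count=3 queue=[] holders={none}
Step 5: wait(T3) -> count=2 queue=[] holders={T3}
Step 6: wait(T2) -> count=1 queue=[] holders={T2,T3}
Step 7: wait(T1) -> count=0 queue=[] holders={T1,T2,T3}
Step 8: wait(T6) -> count=0 queue=[T6] holders={T1,T2,T3}
Step 9: wait(T7) -> count=0 queue=[T6,T7] holders={T1,T2,T3}
Step 10: signal(T2) -> count=0 queue=[T7] holders={T1,T3,T6}
Step 11: wait(T5) -> count=0 queue=[T7,T5] holders={T1,T3,T6}
Step 12: signal(T1) -> count=0 queue=[T5] holders={T3,T6,T7}
Step 13: signal(T3) -> count=0 queue=[] holders={T5,T6,T7}
Step 14: signal(T5) -> count=1 queue=[] holders={T6,T7}
Final holders: {T6,T7} -> 2 thread(s)

Answer: 2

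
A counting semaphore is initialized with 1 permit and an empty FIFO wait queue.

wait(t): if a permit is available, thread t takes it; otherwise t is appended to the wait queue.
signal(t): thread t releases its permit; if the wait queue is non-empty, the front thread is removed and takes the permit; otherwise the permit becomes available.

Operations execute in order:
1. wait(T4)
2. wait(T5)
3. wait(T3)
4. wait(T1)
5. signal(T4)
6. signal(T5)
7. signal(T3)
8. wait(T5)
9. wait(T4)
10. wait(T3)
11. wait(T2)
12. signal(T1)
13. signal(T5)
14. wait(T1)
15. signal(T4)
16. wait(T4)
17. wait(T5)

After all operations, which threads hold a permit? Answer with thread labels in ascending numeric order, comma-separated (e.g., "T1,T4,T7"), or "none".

Answer: T3

Derivation:
Step 1: wait(T4) -> count=0 queue=[] holders={T4}
Step 2: wait(T5) -> count=0 queue=[T5] holders={T4}
Step 3: wait(T3) -> count=0 queue=[T5,T3] holders={T4}
Step 4: wait(T1) -> count=0 queue=[T5,T3,T1] holders={T4}
Step 5: signal(T4) -> count=0 queue=[T3,T1] holders={T5}
Step 6: signal(T5) -> count=0 queue=[T1] holders={T3}
Step 7: signal(T3) -> count=0 queue=[] holders={T1}
Step 8: wait(T5) -> count=0 queue=[T5] holders={T1}
Step 9: wait(T4) -> count=0 queue=[T5,T4] holders={T1}
Step 10: wait(T3) -> count=0 queue=[T5,T4,T3] holders={T1}
Step 11: wait(T2) -> count=0 queue=[T5,T4,T3,T2] holders={T1}
Step 12: signal(T1) -> count=0 queue=[T4,T3,T2] holders={T5}
Step 13: signal(T5) -> count=0 queue=[T3,T2] holders={T4}
Step 14: wait(T1) -> count=0 queue=[T3,T2,T1] holders={T4}
Step 15: signal(T4) -> count=0 queue=[T2,T1] holders={T3}
Step 16: wait(T4) -> count=0 queue=[T2,T1,T4] holders={T3}
Step 17: wait(T5) -> count=0 queue=[T2,T1,T4,T5] holders={T3}
Final holders: T3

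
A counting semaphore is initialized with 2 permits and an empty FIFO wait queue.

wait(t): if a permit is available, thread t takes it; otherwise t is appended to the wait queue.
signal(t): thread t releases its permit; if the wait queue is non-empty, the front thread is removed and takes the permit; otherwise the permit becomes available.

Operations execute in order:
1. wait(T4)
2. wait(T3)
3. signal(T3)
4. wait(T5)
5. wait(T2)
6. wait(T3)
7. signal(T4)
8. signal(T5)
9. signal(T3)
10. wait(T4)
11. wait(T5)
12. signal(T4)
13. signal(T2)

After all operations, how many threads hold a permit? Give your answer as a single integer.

Step 1: wait(T4) -> count=1 queue=[] holders={T4}
Step 2: wait(T3) -> count=0 queue=[] holders={T3,T4}
Step 3: signal(T3) -> count=1 queue=[] holders={T4}
Step 4: wait(T5) -> count=0 queue=[] holders={T4,T5}
Step 5: wait(T2) -> count=0 queue=[T2] holders={T4,T5}
Step 6: wait(T3) -> count=0 queue=[T2,T3] holders={T4,T5}
Step 7: signal(T4) -> count=0 queue=[T3] holders={T2,T5}
Step 8: signal(T5) -> count=0 queue=[] holders={T2,T3}
Step 9: signal(T3) -> count=1 queue=[] holders={T2}
Step 10: wait(T4) -> count=0 queue=[] holders={T2,T4}
Step 11: wait(T5) -> count=0 queue=[T5] holders={T2,T4}
Step 12: signal(T4) -> count=0 queue=[] holders={T2,T5}
Step 13: signal(T2) -> count=1 queue=[] holders={T5}
Final holders: {T5} -> 1 thread(s)

Answer: 1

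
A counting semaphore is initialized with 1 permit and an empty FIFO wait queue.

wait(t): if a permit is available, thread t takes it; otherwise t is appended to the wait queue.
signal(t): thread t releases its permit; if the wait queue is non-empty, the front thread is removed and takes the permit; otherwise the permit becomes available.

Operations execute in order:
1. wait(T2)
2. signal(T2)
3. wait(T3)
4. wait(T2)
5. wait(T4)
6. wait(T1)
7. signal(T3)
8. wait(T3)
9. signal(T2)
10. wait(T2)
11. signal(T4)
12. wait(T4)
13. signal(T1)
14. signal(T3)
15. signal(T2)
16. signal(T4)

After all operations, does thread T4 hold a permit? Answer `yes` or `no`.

Step 1: wait(T2) -> count=0 queue=[] holders={T2}
Step 2: signal(T2) -> count=1 queue=[] holders={none}
Step 3: wait(T3) -> count=0 queue=[] holders={T3}
Step 4: wait(T2) -> count=0 queue=[T2] holders={T3}
Step 5: wait(T4) -> count=0 queue=[T2,T4] holders={T3}
Step 6: wait(T1) -> count=0 queue=[T2,T4,T1] holders={T3}
Step 7: signal(T3) -> count=0 queue=[T4,T1] holders={T2}
Step 8: wait(T3) -> count=0 queue=[T4,T1,T3] holders={T2}
Step 9: signal(T2) -> count=0 queue=[T1,T3] holders={T4}
Step 10: wait(T2) -> count=0 queue=[T1,T3,T2] holders={T4}
Step 11: signal(T4) -> count=0 queue=[T3,T2] holders={T1}
Step 12: wait(T4) -> count=0 queue=[T3,T2,T4] holders={T1}
Step 13: signal(T1) -> count=0 queue=[T2,T4] holders={T3}
Step 14: signal(T3) -> count=0 queue=[T4] holders={T2}
Step 15: signal(T2) -> count=0 queue=[] holders={T4}
Step 16: signal(T4) -> count=1 queue=[] holders={none}
Final holders: {none} -> T4 not in holders

Answer: no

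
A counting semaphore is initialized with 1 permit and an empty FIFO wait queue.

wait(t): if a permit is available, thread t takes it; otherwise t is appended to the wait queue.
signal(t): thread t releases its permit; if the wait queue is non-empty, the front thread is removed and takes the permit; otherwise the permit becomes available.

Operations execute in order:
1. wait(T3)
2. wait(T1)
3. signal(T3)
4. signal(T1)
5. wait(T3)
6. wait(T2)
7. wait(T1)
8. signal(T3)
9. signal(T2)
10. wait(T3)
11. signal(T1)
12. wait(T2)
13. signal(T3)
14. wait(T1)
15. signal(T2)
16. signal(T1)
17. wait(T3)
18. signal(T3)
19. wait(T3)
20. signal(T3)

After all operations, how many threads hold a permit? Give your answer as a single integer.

Answer: 0

Derivation:
Step 1: wait(T3) -> count=0 queue=[] holders={T3}
Step 2: wait(T1) -> count=0 queue=[T1] holders={T3}
Step 3: signal(T3) -> count=0 queue=[] holders={T1}
Step 4: signal(T1) -> count=1 queue=[] holders={none}
Step 5: wait(T3) -> count=0 queue=[] holders={T3}
Step 6: wait(T2) -> count=0 queue=[T2] holders={T3}
Step 7: wait(T1) -> count=0 queue=[T2,T1] holders={T3}
Step 8: signal(T3) -> count=0 queue=[T1] holders={T2}
Step 9: signal(T2) -> count=0 queue=[] holders={T1}
Step 10: wait(T3) -> count=0 queue=[T3] holders={T1}
Step 11: signal(T1) -> count=0 queue=[] holders={T3}
Step 12: wait(T2) -> count=0 queue=[T2] holders={T3}
Step 13: signal(T3) -> count=0 queue=[] holders={T2}
Step 14: wait(T1) -> count=0 queue=[T1] holders={T2}
Step 15: signal(T2) -> count=0 queue=[] holders={T1}
Step 16: signal(T1) -> count=1 queue=[] holders={none}
Step 17: wait(T3) -> count=0 queue=[] holders={T3}
Step 18: signal(T3) -> count=1 queue=[] holders={none}
Step 19: wait(T3) -> count=0 queue=[] holders={T3}
Step 20: signal(T3) -> count=1 queue=[] holders={none}
Final holders: {none} -> 0 thread(s)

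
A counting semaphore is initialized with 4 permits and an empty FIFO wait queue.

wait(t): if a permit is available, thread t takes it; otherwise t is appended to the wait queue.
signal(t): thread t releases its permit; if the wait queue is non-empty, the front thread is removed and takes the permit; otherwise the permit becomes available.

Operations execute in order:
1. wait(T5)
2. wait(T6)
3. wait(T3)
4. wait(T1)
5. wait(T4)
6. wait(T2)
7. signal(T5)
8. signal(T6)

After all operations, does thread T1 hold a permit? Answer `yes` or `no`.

Step 1: wait(T5) -> count=3 queue=[] holders={T5}
Step 2: wait(T6) -> count=2 queue=[] holders={T5,T6}
Step 3: wait(T3) -> count=1 queue=[] holders={T3,T5,T6}
Step 4: wait(T1) -> count=0 queue=[] holders={T1,T3,T5,T6}
Step 5: wait(T4) -> count=0 queue=[T4] holders={T1,T3,T5,T6}
Step 6: wait(T2) -> count=0 queue=[T4,T2] holders={T1,T3,T5,T6}
Step 7: signal(T5) -> count=0 queue=[T2] holders={T1,T3,T4,T6}
Step 8: signal(T6) -> count=0 queue=[] holders={T1,T2,T3,T4}
Final holders: {T1,T2,T3,T4} -> T1 in holders

Answer: yes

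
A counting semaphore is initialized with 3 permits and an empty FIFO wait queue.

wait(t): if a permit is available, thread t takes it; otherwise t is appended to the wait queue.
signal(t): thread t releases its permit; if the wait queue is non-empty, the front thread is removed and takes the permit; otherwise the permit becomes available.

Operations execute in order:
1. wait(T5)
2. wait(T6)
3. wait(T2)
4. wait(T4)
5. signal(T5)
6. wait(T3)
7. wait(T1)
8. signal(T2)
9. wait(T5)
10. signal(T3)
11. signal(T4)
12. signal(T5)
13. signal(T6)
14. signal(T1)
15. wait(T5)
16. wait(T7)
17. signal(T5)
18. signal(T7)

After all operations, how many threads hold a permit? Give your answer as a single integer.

Step 1: wait(T5) -> count=2 queue=[] holders={T5}
Step 2: wait(T6) -> count=1 queue=[] holders={T5,T6}
Step 3: wait(T2) -> count=0 queue=[] holders={T2,T5,T6}
Step 4: wait(T4) -> count=0 queue=[T4] holders={T2,T5,T6}
Step 5: signal(T5) -> count=0 queue=[] holders={T2,T4,T6}
Step 6: wait(T3) -> count=0 queue=[T3] holders={T2,T4,T6}
Step 7: wait(T1) -> count=0 queue=[T3,T1] holders={T2,T4,T6}
Step 8: signal(T2) -> count=0 queue=[T1] holders={T3,T4,T6}
Step 9: wait(T5) -> count=0 queue=[T1,T5] holders={T3,T4,T6}
Step 10: signal(T3) -> count=0 queue=[T5] holders={T1,T4,T6}
Step 11: signal(T4) -> count=0 queue=[] holders={T1,T5,T6}
Step 12: signal(T5) -> count=1 queue=[] holders={T1,T6}
Step 13: signal(T6) -> count=2 queue=[] holders={T1}
Step 14: signal(T1) -> count=3 queue=[] holders={none}
Step 15: wait(T5) -> count=2 queue=[] holders={T5}
Step 16: wait(T7) -> count=1 queue=[] holders={T5,T7}
Step 17: signal(T5) -> count=2 queue=[] holders={T7}
Step 18: signal(T7) -> count=3 queue=[] holders={none}
Final holders: {none} -> 0 thread(s)

Answer: 0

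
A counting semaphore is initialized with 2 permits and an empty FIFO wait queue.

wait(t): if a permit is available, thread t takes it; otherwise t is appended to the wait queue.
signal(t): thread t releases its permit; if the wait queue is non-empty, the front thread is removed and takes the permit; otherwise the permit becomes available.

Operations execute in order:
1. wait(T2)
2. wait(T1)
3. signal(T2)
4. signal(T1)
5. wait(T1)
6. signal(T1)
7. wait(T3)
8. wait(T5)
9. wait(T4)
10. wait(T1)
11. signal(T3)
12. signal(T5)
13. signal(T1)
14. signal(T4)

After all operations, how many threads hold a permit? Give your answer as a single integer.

Step 1: wait(T2) -> count=1 queue=[] holders={T2}
Step 2: wait(T1) -> count=0 queue=[] holders={T1,T2}
Step 3: signal(T2) -> count=1 queue=[] holders={T1}
Step 4: signal(T1) -> count=2 queue=[] holders={none}
Step 5: wait(T1) -> count=1 queue=[] holders={T1}
Step 6: signal(T1) -> count=2 queue=[] holders={none}
Step 7: wait(T3) -> count=1 queue=[] holders={T3}
Step 8: wait(T5) -> count=0 queue=[] holders={T3,T5}
Step 9: wait(T4) -> count=0 queue=[T4] holders={T3,T5}
Step 10: wait(T1) -> count=0 queue=[T4,T1] holders={T3,T5}
Step 11: signal(T3) -> count=0 queue=[T1] holders={T4,T5}
Step 12: signal(T5) -> count=0 queue=[] holders={T1,T4}
Step 13: signal(T1) -> count=1 queue=[] holders={T4}
Step 14: signal(T4) -> count=2 queue=[] holders={none}
Final holders: {none} -> 0 thread(s)

Answer: 0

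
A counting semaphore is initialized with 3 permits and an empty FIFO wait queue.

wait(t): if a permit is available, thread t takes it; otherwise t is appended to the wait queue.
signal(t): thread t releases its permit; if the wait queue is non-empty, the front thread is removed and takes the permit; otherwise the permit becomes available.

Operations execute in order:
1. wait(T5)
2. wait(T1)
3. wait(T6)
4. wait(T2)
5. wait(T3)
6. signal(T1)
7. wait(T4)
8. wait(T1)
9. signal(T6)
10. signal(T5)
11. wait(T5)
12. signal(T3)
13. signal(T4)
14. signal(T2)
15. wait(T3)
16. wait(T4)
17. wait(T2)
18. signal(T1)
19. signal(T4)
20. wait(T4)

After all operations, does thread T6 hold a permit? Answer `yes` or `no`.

Step 1: wait(T5) -> count=2 queue=[] holders={T5}
Step 2: wait(T1) -> count=1 queue=[] holders={T1,T5}
Step 3: wait(T6) -> count=0 queue=[] holders={T1,T5,T6}
Step 4: wait(T2) -> count=0 queue=[T2] holders={T1,T5,T6}
Step 5: wait(T3) -> count=0 queue=[T2,T3] holders={T1,T5,T6}
Step 6: signal(T1) -> count=0 queue=[T3] holders={T2,T5,T6}
Step 7: wait(T4) -> count=0 queue=[T3,T4] holders={T2,T5,T6}
Step 8: wait(T1) -> count=0 queue=[T3,T4,T1] holders={T2,T5,T6}
Step 9: signal(T6) -> count=0 queue=[T4,T1] holders={T2,T3,T5}
Step 10: signal(T5) -> count=0 queue=[T1] holders={T2,T3,T4}
Step 11: wait(T5) -> count=0 queue=[T1,T5] holders={T2,T3,T4}
Step 12: signal(T3) -> count=0 queue=[T5] holders={T1,T2,T4}
Step 13: signal(T4) -> count=0 queue=[] holders={T1,T2,T5}
Step 14: signal(T2) -> count=1 queue=[] holders={T1,T5}
Step 15: wait(T3) -> count=0 queue=[] holders={T1,T3,T5}
Step 16: wait(T4) -> count=0 queue=[T4] holders={T1,T3,T5}
Step 17: wait(T2) -> count=0 queue=[T4,T2] holders={T1,T3,T5}
Step 18: signal(T1) -> count=0 queue=[T2] holders={T3,T4,T5}
Step 19: signal(T4) -> count=0 queue=[] holders={T2,T3,T5}
Step 20: wait(T4) -> count=0 queue=[T4] holders={T2,T3,T5}
Final holders: {T2,T3,T5} -> T6 not in holders

Answer: no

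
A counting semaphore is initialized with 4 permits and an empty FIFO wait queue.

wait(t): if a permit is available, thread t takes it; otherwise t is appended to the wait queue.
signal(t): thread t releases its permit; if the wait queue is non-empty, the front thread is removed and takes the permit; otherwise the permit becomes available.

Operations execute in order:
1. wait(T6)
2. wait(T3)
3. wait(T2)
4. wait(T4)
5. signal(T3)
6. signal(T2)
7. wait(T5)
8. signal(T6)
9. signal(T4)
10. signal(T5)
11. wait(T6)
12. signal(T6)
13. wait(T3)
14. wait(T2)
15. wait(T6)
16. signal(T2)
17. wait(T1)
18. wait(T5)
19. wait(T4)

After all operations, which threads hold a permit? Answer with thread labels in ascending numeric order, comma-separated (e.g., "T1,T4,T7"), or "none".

Step 1: wait(T6) -> count=3 queue=[] holders={T6}
Step 2: wait(T3) -> count=2 queue=[] holders={T3,T6}
Step 3: wait(T2) -> count=1 queue=[] holders={T2,T3,T6}
Step 4: wait(T4) -> count=0 queue=[] holders={T2,T3,T4,T6}
Step 5: signal(T3) -> count=1 queue=[] holders={T2,T4,T6}
Step 6: signal(T2) -> count=2 queue=[] holders={T4,T6}
Step 7: wait(T5) -> count=1 queue=[] holders={T4,T5,T6}
Step 8: signal(T6) -> count=2 queue=[] holders={T4,T5}
Step 9: signal(T4) -> count=3 queue=[] holders={T5}
Step 10: signal(T5) -> count=4 queue=[] holders={none}
Step 11: wait(T6) -> count=3 queue=[] holders={T6}
Step 12: signal(T6) -> count=4 queue=[] holders={none}
Step 13: wait(T3) -> count=3 queue=[] holders={T3}
Step 14: wait(T2) -> count=2 queue=[] holders={T2,T3}
Step 15: wait(T6) -> count=1 queue=[] holders={T2,T3,T6}
Step 16: signal(T2) -> count=2 queue=[] holders={T3,T6}
Step 17: wait(T1) -> count=1 queue=[] holders={T1,T3,T6}
Step 18: wait(T5) -> count=0 queue=[] holders={T1,T3,T5,T6}
Step 19: wait(T4) -> count=0 queue=[T4] holders={T1,T3,T5,T6}
Final holders: T1,T3,T5,T6

Answer: T1,T3,T5,T6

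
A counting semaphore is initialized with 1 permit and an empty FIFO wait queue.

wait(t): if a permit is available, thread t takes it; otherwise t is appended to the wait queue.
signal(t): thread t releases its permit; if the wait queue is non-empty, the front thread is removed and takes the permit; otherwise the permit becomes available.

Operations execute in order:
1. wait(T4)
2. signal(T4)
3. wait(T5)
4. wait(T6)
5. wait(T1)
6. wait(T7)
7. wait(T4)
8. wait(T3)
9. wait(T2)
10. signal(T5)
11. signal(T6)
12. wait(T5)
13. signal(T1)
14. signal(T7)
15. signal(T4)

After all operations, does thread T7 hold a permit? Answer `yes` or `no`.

Answer: no

Derivation:
Step 1: wait(T4) -> count=0 queue=[] holders={T4}
Step 2: signal(T4) -> count=1 queue=[] holders={none}
Step 3: wait(T5) -> count=0 queue=[] holders={T5}
Step 4: wait(T6) -> count=0 queue=[T6] holders={T5}
Step 5: wait(T1) -> count=0 queue=[T6,T1] holders={T5}
Step 6: wait(T7) -> count=0 queue=[T6,T1,T7] holders={T5}
Step 7: wait(T4) -> count=0 queue=[T6,T1,T7,T4] holders={T5}
Step 8: wait(T3) -> count=0 queue=[T6,T1,T7,T4,T3] holders={T5}
Step 9: wait(T2) -> count=0 queue=[T6,T1,T7,T4,T3,T2] holders={T5}
Step 10: signal(T5) -> count=0 queue=[T1,T7,T4,T3,T2] holders={T6}
Step 11: signal(T6) -> count=0 queue=[T7,T4,T3,T2] holders={T1}
Step 12: wait(T5) -> count=0 queue=[T7,T4,T3,T2,T5] holders={T1}
Step 13: signal(T1) -> count=0 queue=[T4,T3,T2,T5] holders={T7}
Step 14: signal(T7) -> count=0 queue=[T3,T2,T5] holders={T4}
Step 15: signal(T4) -> count=0 queue=[T2,T5] holders={T3}
Final holders: {T3} -> T7 not in holders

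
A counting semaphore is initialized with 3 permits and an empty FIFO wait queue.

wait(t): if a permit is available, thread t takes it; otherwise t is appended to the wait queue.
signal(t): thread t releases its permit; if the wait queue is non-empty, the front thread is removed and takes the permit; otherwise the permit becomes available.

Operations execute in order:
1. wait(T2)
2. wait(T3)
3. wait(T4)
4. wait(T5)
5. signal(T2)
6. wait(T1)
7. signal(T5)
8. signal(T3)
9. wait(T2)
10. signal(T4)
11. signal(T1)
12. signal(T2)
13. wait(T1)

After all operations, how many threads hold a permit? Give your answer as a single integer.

Step 1: wait(T2) -> count=2 queue=[] holders={T2}
Step 2: wait(T3) -> count=1 queue=[] holders={T2,T3}
Step 3: wait(T4) -> count=0 queue=[] holders={T2,T3,T4}
Step 4: wait(T5) -> count=0 queue=[T5] holders={T2,T3,T4}
Step 5: signal(T2) -> count=0 queue=[] holders={T3,T4,T5}
Step 6: wait(T1) -> count=0 queue=[T1] holders={T3,T4,T5}
Step 7: signal(T5) -> count=0 queue=[] holders={T1,T3,T4}
Step 8: signal(T3) -> count=1 queue=[] holders={T1,T4}
Step 9: wait(T2) -> count=0 queue=[] holders={T1,T2,T4}
Step 10: signal(T4) -> count=1 queue=[] holders={T1,T2}
Step 11: signal(T1) -> count=2 queue=[] holders={T2}
Step 12: signal(T2) -> count=3 queue=[] holders={none}
Step 13: wait(T1) -> count=2 queue=[] holders={T1}
Final holders: {T1} -> 1 thread(s)

Answer: 1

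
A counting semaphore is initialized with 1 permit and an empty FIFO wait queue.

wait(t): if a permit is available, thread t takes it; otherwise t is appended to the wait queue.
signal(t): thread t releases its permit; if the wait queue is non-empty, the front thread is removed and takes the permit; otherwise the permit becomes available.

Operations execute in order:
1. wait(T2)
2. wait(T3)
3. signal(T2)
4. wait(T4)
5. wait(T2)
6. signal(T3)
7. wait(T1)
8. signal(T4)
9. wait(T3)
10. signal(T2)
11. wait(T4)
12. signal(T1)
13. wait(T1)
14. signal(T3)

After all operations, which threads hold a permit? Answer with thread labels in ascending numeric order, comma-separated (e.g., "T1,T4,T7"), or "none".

Step 1: wait(T2) -> count=0 queue=[] holders={T2}
Step 2: wait(T3) -> count=0 queue=[T3] holders={T2}
Step 3: signal(T2) -> count=0 queue=[] holders={T3}
Step 4: wait(T4) -> count=0 queue=[T4] holders={T3}
Step 5: wait(T2) -> count=0 queue=[T4,T2] holders={T3}
Step 6: signal(T3) -> count=0 queue=[T2] holders={T4}
Step 7: wait(T1) -> count=0 queue=[T2,T1] holders={T4}
Step 8: signal(T4) -> count=0 queue=[T1] holders={T2}
Step 9: wait(T3) -> count=0 queue=[T1,T3] holders={T2}
Step 10: signal(T2) -> count=0 queue=[T3] holders={T1}
Step 11: wait(T4) -> count=0 queue=[T3,T4] holders={T1}
Step 12: signal(T1) -> count=0 queue=[T4] holders={T3}
Step 13: wait(T1) -> count=0 queue=[T4,T1] holders={T3}
Step 14: signal(T3) -> count=0 queue=[T1] holders={T4}
Final holders: T4

Answer: T4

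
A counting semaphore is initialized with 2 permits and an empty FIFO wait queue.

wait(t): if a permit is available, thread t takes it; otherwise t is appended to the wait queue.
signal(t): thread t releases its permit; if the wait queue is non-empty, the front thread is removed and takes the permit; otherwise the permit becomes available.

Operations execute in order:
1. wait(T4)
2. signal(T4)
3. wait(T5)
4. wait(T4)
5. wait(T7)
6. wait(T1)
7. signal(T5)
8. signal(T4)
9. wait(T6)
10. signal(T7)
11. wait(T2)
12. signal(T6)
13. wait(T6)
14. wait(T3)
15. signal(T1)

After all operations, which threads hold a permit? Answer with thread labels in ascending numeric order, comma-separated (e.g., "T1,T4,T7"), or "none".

Step 1: wait(T4) -> count=1 queue=[] holders={T4}
Step 2: signal(T4) -> count=2 queue=[] holders={none}
Step 3: wait(T5) -> count=1 queue=[] holders={T5}
Step 4: wait(T4) -> count=0 queue=[] holders={T4,T5}
Step 5: wait(T7) -> count=0 queue=[T7] holders={T4,T5}
Step 6: wait(T1) -> count=0 queue=[T7,T1] holders={T4,T5}
Step 7: signal(T5) -> count=0 queue=[T1] holders={T4,T7}
Step 8: signal(T4) -> count=0 queue=[] holders={T1,T7}
Step 9: wait(T6) -> count=0 queue=[T6] holders={T1,T7}
Step 10: signal(T7) -> count=0 queue=[] holders={T1,T6}
Step 11: wait(T2) -> count=0 queue=[T2] holders={T1,T6}
Step 12: signal(T6) -> count=0 queue=[] holders={T1,T2}
Step 13: wait(T6) -> count=0 queue=[T6] holders={T1,T2}
Step 14: wait(T3) -> count=0 queue=[T6,T3] holders={T1,T2}
Step 15: signal(T1) -> count=0 queue=[T3] holders={T2,T6}
Final holders: T2,T6

Answer: T2,T6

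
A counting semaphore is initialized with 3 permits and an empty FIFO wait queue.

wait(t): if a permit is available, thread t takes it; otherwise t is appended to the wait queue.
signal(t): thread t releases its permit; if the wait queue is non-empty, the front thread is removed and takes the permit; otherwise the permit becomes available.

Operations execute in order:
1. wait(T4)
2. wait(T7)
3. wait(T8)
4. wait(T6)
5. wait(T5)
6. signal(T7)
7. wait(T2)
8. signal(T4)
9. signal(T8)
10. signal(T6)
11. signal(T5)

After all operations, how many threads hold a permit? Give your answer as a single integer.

Step 1: wait(T4) -> count=2 queue=[] holders={T4}
Step 2: wait(T7) -> count=1 queue=[] holders={T4,T7}
Step 3: wait(T8) -> count=0 queue=[] holders={T4,T7,T8}
Step 4: wait(T6) -> count=0 queue=[T6] holders={T4,T7,T8}
Step 5: wait(T5) -> count=0 queue=[T6,T5] holders={T4,T7,T8}
Step 6: signal(T7) -> count=0 queue=[T5] holders={T4,T6,T8}
Step 7: wait(T2) -> count=0 queue=[T5,T2] holders={T4,T6,T8}
Step 8: signal(T4) -> count=0 queue=[T2] holders={T5,T6,T8}
Step 9: signal(T8) -> count=0 queue=[] holders={T2,T5,T6}
Step 10: signal(T6) -> count=1 queue=[] holders={T2,T5}
Step 11: signal(T5) -> count=2 queue=[] holders={T2}
Final holders: {T2} -> 1 thread(s)

Answer: 1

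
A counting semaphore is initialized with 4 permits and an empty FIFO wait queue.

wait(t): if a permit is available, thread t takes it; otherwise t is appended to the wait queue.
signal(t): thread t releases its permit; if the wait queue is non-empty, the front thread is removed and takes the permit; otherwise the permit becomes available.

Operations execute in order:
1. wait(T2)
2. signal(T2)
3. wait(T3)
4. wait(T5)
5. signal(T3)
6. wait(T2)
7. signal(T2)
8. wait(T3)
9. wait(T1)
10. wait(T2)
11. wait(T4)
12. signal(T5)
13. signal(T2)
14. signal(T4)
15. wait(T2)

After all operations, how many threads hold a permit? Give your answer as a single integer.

Answer: 3

Derivation:
Step 1: wait(T2) -> count=3 queue=[] holders={T2}
Step 2: signal(T2) -> count=4 queue=[] holders={none}
Step 3: wait(T3) -> count=3 queue=[] holders={T3}
Step 4: wait(T5) -> count=2 queue=[] holders={T3,T5}
Step 5: signal(T3) -> count=3 queue=[] holders={T5}
Step 6: wait(T2) -> count=2 queue=[] holders={T2,T5}
Step 7: signal(T2) -> count=3 queue=[] holders={T5}
Step 8: wait(T3) -> count=2 queue=[] holders={T3,T5}
Step 9: wait(T1) -> count=1 queue=[] holders={T1,T3,T5}
Step 10: wait(T2) -> count=0 queue=[] holders={T1,T2,T3,T5}
Step 11: wait(T4) -> count=0 queue=[T4] holders={T1,T2,T3,T5}
Step 12: signal(T5) -> count=0 queue=[] holders={T1,T2,T3,T4}
Step 13: signal(T2) -> count=1 queue=[] holders={T1,T3,T4}
Step 14: signal(T4) -> count=2 queue=[] holders={T1,T3}
Step 15: wait(T2) -> count=1 queue=[] holders={T1,T2,T3}
Final holders: {T1,T2,T3} -> 3 thread(s)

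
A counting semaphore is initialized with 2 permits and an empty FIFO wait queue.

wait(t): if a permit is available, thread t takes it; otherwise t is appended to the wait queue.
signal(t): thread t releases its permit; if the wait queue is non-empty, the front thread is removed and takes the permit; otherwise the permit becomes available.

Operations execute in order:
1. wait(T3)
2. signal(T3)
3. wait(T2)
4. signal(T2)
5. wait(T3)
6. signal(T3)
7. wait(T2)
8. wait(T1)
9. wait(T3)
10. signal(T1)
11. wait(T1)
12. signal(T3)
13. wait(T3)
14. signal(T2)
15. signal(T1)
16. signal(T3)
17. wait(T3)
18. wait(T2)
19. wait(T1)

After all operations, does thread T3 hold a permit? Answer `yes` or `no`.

Step 1: wait(T3) -> count=1 queue=[] holders={T3}
Step 2: signal(T3) -> count=2 queue=[] holders={none}
Step 3: wait(T2) -> count=1 queue=[] holders={T2}
Step 4: signal(T2) -> count=2 queue=[] holders={none}
Step 5: wait(T3) -> count=1 queue=[] holders={T3}
Step 6: signal(T3) -> count=2 queue=[] holders={none}
Step 7: wait(T2) -> count=1 queue=[] holders={T2}
Step 8: wait(T1) -> count=0 queue=[] holders={T1,T2}
Step 9: wait(T3) -> count=0 queue=[T3] holders={T1,T2}
Step 10: signal(T1) -> count=0 queue=[] holders={T2,T3}
Step 11: wait(T1) -> count=0 queue=[T1] holders={T2,T3}
Step 12: signal(T3) -> count=0 queue=[] holders={T1,T2}
Step 13: wait(T3) -> count=0 queue=[T3] holders={T1,T2}
Step 14: signal(T2) -> count=0 queue=[] holders={T1,T3}
Step 15: signal(T1) -> count=1 queue=[] holders={T3}
Step 16: signal(T3) -> count=2 queue=[] holders={none}
Step 17: wait(T3) -> count=1 queue=[] holders={T3}
Step 18: wait(T2) -> count=0 queue=[] holders={T2,T3}
Step 19: wait(T1) -> count=0 queue=[T1] holders={T2,T3}
Final holders: {T2,T3} -> T3 in holders

Answer: yes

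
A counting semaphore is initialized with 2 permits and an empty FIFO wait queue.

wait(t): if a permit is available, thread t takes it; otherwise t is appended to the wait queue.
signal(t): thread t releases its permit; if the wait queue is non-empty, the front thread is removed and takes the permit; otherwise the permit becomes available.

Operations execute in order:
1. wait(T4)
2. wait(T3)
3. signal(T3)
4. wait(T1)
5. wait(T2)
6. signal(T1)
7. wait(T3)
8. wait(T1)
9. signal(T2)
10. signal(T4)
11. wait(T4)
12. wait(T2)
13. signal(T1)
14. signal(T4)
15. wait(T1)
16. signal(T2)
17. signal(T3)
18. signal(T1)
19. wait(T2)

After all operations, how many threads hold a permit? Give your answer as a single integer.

Answer: 1

Derivation:
Step 1: wait(T4) -> count=1 queue=[] holders={T4}
Step 2: wait(T3) -> count=0 queue=[] holders={T3,T4}
Step 3: signal(T3) -> count=1 queue=[] holders={T4}
Step 4: wait(T1) -> count=0 queue=[] holders={T1,T4}
Step 5: wait(T2) -> count=0 queue=[T2] holders={T1,T4}
Step 6: signal(T1) -> count=0 queue=[] holders={T2,T4}
Step 7: wait(T3) -> count=0 queue=[T3] holders={T2,T4}
Step 8: wait(T1) -> count=0 queue=[T3,T1] holders={T2,T4}
Step 9: signal(T2) -> count=0 queue=[T1] holders={T3,T4}
Step 10: signal(T4) -> count=0 queue=[] holders={T1,T3}
Step 11: wait(T4) -> count=0 queue=[T4] holders={T1,T3}
Step 12: wait(T2) -> count=0 queue=[T4,T2] holders={T1,T3}
Step 13: signal(T1) -> count=0 queue=[T2] holders={T3,T4}
Step 14: signal(T4) -> count=0 queue=[] holders={T2,T3}
Step 15: wait(T1) -> count=0 queue=[T1] holders={T2,T3}
Step 16: signal(T2) -> count=0 queue=[] holders={T1,T3}
Step 17: signal(T3) -> count=1 queue=[] holders={T1}
Step 18: signal(T1) -> count=2 queue=[] holders={none}
Step 19: wait(T2) -> count=1 queue=[] holders={T2}
Final holders: {T2} -> 1 thread(s)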